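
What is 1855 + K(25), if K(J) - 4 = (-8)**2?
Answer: 1923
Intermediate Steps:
K(J) = 68 (K(J) = 4 + (-8)**2 = 4 + 64 = 68)
1855 + K(25) = 1855 + 68 = 1923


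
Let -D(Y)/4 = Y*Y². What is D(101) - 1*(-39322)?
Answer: -4081882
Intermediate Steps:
D(Y) = -4*Y³ (D(Y) = -4*Y*Y² = -4*Y³)
D(101) - 1*(-39322) = -4*101³ - 1*(-39322) = -4*1030301 + 39322 = -4121204 + 39322 = -4081882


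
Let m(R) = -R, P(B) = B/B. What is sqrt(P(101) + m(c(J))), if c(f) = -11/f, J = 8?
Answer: sqrt(38)/4 ≈ 1.5411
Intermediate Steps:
P(B) = 1
sqrt(P(101) + m(c(J))) = sqrt(1 - (-11)/8) = sqrt(1 - 1*(-11/8)) = sqrt(1 + 11/8) = sqrt(19/8) = sqrt(38)/4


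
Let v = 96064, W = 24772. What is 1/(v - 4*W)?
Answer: -1/3024 ≈ -0.00033069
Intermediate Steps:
1/(v - 4*W) = 1/(96064 - 4*24772) = 1/(96064 - 99088) = 1/(-3024) = -1/3024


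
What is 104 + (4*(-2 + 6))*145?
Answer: 2424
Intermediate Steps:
104 + (4*(-2 + 6))*145 = 104 + (4*4)*145 = 104 + 16*145 = 104 + 2320 = 2424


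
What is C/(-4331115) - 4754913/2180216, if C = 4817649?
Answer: -10365863483393/3147588740280 ≈ -3.2933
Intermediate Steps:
C/(-4331115) - 4754913/2180216 = 4817649/(-4331115) - 4754913/2180216 = 4817649*(-1/4331115) - 4754913*1/2180216 = -1605883/1443705 - 4754913/2180216 = -10365863483393/3147588740280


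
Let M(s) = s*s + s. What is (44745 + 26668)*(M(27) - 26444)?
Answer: -1834457144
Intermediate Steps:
M(s) = s + s² (M(s) = s² + s = s + s²)
(44745 + 26668)*(M(27) - 26444) = (44745 + 26668)*(27*(1 + 27) - 26444) = 71413*(27*28 - 26444) = 71413*(756 - 26444) = 71413*(-25688) = -1834457144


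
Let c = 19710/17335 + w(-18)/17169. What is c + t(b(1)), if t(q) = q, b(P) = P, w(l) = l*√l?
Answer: 7409/3467 - 18*I*√2/5723 ≈ 2.137 - 0.004448*I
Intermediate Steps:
w(l) = l^(3/2)
c = 3942/3467 - 18*I*√2/5723 (c = 19710/17335 + (-18)^(3/2)/17169 = 19710*(1/17335) - 54*I*√2*(1/17169) = 3942/3467 - 18*I*√2/5723 ≈ 1.137 - 0.004448*I)
c + t(b(1)) = (3942/3467 - 18*I*√2/5723) + 1 = 7409/3467 - 18*I*√2/5723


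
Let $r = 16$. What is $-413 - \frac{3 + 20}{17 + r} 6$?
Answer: $- \frac{4589}{11} \approx -417.18$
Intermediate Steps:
$-413 - \frac{3 + 20}{17 + r} 6 = -413 - \frac{3 + 20}{17 + 16} \cdot 6 = -413 - \frac{23}{33} \cdot 6 = -413 - \frac{46}{11} = - \frac{4589}{11}$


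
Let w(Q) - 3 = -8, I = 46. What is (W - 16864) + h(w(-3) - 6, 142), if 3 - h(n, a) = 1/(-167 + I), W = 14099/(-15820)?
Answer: -32277353579/1914220 ≈ -16862.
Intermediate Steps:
w(Q) = -5 (w(Q) = 3 - 8 = -5)
W = -14099/15820 (W = 14099*(-1/15820) = -14099/15820 ≈ -0.89121)
h(n, a) = 364/121 (h(n, a) = 3 - 1/(-167 + 46) = 3 - 1/(-121) = 3 - 1*(-1/121) = 3 + 1/121 = 364/121)
(W - 16864) + h(w(-3) - 6, 142) = (-14099/15820 - 16864) + 364/121 = -266802579/15820 + 364/121 = -32277353579/1914220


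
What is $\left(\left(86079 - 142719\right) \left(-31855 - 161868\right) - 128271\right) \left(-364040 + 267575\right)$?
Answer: $-1058447014342785$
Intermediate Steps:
$\left(\left(86079 - 142719\right) \left(-31855 - 161868\right) - 128271\right) \left(-364040 + 267575\right) = \left(\left(-56640\right) \left(-193723\right) - 128271\right) \left(-96465\right) = \left(10972470720 - 128271\right) \left(-96465\right) = 10972342449 \left(-96465\right) = -1058447014342785$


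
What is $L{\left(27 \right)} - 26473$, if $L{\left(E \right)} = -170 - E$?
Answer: $-26670$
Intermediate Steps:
$L{\left(27 \right)} - 26473 = \left(-170 - 27\right) - 26473 = -197 - 26473 = -26670$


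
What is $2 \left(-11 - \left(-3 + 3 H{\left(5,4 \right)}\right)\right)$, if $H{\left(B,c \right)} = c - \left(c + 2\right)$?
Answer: $-4$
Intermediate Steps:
$H{\left(B,c \right)} = -2$ ($H{\left(B,c \right)} = c - \left(2 + c\right) = -2$)
$2 \left(-11 - \left(-3 + 3 H{\left(5,4 \right)}\right)\right) = 2 \left(-11 + \left(3 - -6\right)\right) = 2 \left(-11 + \left(3 + 6\right)\right) = 2 \left(-11 + 9\right) = 2 \left(-2\right) = -4$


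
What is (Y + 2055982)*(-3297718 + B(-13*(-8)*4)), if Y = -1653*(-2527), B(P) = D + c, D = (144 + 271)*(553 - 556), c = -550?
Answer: -20566237373969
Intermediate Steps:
D = -1245 (D = 415*(-3) = -1245)
B(P) = -1795 (B(P) = -1245 - 550 = -1795)
Y = 4177131
(Y + 2055982)*(-3297718 + B(-13*(-8)*4)) = (4177131 + 2055982)*(-3297718 - 1795) = 6233113*(-3299513) = -20566237373969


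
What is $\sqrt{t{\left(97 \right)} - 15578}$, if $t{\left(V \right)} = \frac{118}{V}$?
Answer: $\frac{2 i \sqrt{36640489}}{97} \approx 124.81 i$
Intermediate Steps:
$\sqrt{t{\left(97 \right)} - 15578} = \sqrt{\frac{118}{97} - 15578} = \sqrt{- \frac{1510948}{97}} = \frac{2 i \sqrt{36640489}}{97}$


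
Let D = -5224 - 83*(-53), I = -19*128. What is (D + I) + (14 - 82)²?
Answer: 1367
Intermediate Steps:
I = -2432
D = -825 (D = -5224 - 1*(-4399) = -5224 + 4399 = -825)
(D + I) + (14 - 82)² = (-825 - 2432) + (14 - 82)² = -3257 + (-68)² = -3257 + 4624 = 1367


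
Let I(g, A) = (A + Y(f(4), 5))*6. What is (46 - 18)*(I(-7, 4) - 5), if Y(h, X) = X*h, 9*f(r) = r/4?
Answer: 1876/3 ≈ 625.33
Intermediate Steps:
f(r) = r/36 (f(r) = (r/4)/9 = r/36)
I(g, A) = 10/3 + 6*A (I(g, A) = (A + 5*((1/36)*4))*6 = (A + 5*(1/9))*6 = (A + 5/9)*6 = (5/9 + A)*6 = 10/3 + 6*A)
(46 - 18)*(I(-7, 4) - 5) = (46 - 18)*((10/3 + 6*4) - 5) = 28*((10/3 + 24) - 5) = 28*(82/3 - 5) = 28*(67/3) = 1876/3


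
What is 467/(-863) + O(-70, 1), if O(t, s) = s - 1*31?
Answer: -26357/863 ≈ -30.541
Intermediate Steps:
O(t, s) = -31 + s (O(t, s) = s - 31 = -31 + s)
467/(-863) + O(-70, 1) = 467/(-863) + (-31 + 1) = 467*(-1/863) - 30 = -467/863 - 30 = -26357/863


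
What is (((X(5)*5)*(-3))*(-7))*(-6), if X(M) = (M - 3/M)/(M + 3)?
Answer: -693/2 ≈ -346.50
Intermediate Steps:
X(M) = (M - 3/M)/(3 + M)
(((X(5)*5)*(-3))*(-7))*(-6) = (((((-3 + 5²)/(5*(3 + 5)))*5)*(-3))*(-7))*(-6) = (((((⅕)*(-3 + 25)/8)*5)*(-3))*(-7))*(-6) = (((((⅕)*(⅛)*22)*5)*(-3))*(-7))*(-6) = ((((11/20)*5)*(-3))*(-7))*(-6) = (((11/4)*(-3))*(-7))*(-6) = -33/4*(-7)*(-6) = (231/4)*(-6) = -693/2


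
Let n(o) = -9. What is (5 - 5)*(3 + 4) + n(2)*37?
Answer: -333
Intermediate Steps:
(5 - 5)*(3 + 4) + n(2)*37 = (5 - 5)*(3 + 4) - 9*37 = 0*7 - 333 = 0 - 333 = -333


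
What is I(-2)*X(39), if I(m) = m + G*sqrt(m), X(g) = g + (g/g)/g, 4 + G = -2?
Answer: -3044/39 - 3044*I*sqrt(2)/13 ≈ -78.051 - 331.14*I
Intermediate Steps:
G = -6 (G = -4 - 2 = -6)
X(g) = g + 1/g
I(m) = m - 6*sqrt(m)
I(-2)*X(39) = (-2 - 6*I*sqrt(2))*(39 + 1/39) = (-2 - 6*I*sqrt(2))*(1522/39) = -3044/39 - 3044*I*sqrt(2)/13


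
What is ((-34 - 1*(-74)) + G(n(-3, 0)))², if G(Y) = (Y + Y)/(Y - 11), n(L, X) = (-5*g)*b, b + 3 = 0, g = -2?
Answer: 2890000/1681 ≈ 1719.2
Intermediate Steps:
b = -3 (b = -3 + 0 = -3)
n(L, X) = -30 (n(L, X) = -5*(-2)*(-3) = 10*(-3) = -30)
G(Y) = 2*Y/(-11 + Y) (G(Y) = (2*Y)/(-11 + Y) = 2*Y/(-11 + Y))
((-34 - 1*(-74)) + G(n(-3, 0)))² = ((-34 - 1*(-74)) + 2*(-30)/(-11 - 30))² = ((-34 + 74) + 2*(-30)/(-41))² = (40 + 2*(-30)*(-1/41))² = (40 + 60/41)² = (1700/41)² = 2890000/1681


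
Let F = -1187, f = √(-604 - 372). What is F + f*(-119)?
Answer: -1187 - 476*I*√61 ≈ -1187.0 - 3717.7*I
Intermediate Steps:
f = 4*I*√61 (f = √(-976) = 4*I*√61 ≈ 31.241*I)
F + f*(-119) = -1187 + (4*I*√61)*(-119) = -1187 - 476*I*√61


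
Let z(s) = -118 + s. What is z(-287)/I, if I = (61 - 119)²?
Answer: -405/3364 ≈ -0.12039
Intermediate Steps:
I = 3364 (I = (-58)² = 3364)
z(-287)/I = (-118 - 287)/3364 = -405*1/3364 = -405/3364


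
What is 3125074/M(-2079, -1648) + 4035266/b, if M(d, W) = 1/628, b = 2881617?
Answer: 5655307281040490/2881617 ≈ 1.9625e+9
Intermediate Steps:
M(d, W) = 1/628
3125074/M(-2079, -1648) + 4035266/b = 3125074/(1/628) + 4035266/2881617 = 3125074*628 + 4035266*(1/2881617) = 1962546472 + 4035266/2881617 = 5655307281040490/2881617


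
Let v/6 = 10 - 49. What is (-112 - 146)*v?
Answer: 60372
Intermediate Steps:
v = -234 (v = 6*(10 - 49) = 6*(-39) = -234)
(-112 - 146)*v = (-112 - 146)*(-234) = -258*(-234) = 60372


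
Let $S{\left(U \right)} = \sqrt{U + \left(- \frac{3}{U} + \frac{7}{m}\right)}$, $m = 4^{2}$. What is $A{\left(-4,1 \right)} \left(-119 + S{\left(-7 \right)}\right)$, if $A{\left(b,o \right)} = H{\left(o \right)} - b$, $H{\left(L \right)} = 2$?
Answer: $-714 + \frac{3 i \sqrt{4809}}{14} \approx -714.0 + 14.86 i$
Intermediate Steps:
$m = 16$
$A{\left(b,o \right)} = 2 - b$
$S{\left(U \right)} = \sqrt{\frac{7}{16} + U - \frac{3}{U}}$ ($S{\left(U \right)} = \sqrt{U + \left(- \frac{3}{U} + \frac{7}{16}\right)} = \sqrt{U + \left(\frac{7}{16} - \frac{3}{U}\right)} = \sqrt{\frac{7}{16} + U - \frac{3}{U}}$)
$A{\left(-4,1 \right)} \left(-119 + S{\left(-7 \right)}\right) = \left(2 - -4\right) \left(-119 + \frac{\sqrt{7 - \frac{48}{-7} + 16 \left(-7\right)}}{4}\right) = \left(2 + 4\right) \left(-119 + \frac{\sqrt{7 - - \frac{48}{7} - 112}}{4}\right) = 6 \left(-119 + \frac{\sqrt{7 + \frac{48}{7} - 112}}{4}\right) = 6 \left(-119 + \frac{\sqrt{- \frac{687}{7}}}{4}\right) = 6 \left(-119 + \frac{\frac{1}{7} i \sqrt{4809}}{4}\right) = 6 \left(-119 + \frac{i \sqrt{4809}}{28}\right) = -714 + \frac{3 i \sqrt{4809}}{14}$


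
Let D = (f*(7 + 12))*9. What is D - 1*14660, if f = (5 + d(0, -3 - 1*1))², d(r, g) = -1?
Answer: -11924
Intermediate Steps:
f = 16 (f = (5 - 1)² = 4² = 16)
D = 2736 (D = (16*(7 + 12))*9 = (16*19)*9 = 304*9 = 2736)
D - 1*14660 = 2736 - 1*14660 = 2736 - 14660 = -11924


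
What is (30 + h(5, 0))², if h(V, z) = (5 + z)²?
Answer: 3025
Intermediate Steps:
(30 + h(5, 0))² = (30 + (5 + 0)²)² = (30 + 5²)² = (30 + 25)² = 55² = 3025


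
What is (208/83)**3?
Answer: 8998912/571787 ≈ 15.738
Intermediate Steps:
(208/83)**3 = 8998912/571787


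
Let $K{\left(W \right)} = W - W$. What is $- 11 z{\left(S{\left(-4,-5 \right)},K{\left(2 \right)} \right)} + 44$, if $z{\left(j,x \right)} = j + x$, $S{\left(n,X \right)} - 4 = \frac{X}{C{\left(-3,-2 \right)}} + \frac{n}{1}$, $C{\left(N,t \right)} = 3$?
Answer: $\frac{187}{3} \approx 62.333$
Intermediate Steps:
$S{\left(n,X \right)} = 4 + n + \frac{X}{3}$ ($S{\left(n,X \right)} = 4 + \left(\frac{X}{3} + \frac{n}{1}\right) = 4 + \left(X \frac{1}{3} + n 1\right) = 4 + \left(\frac{X}{3} + n\right) = 4 + \left(n + \frac{X}{3}\right) = 4 + n + \frac{X}{3}$)
$K{\left(W \right)} = 0$
$- 11 z{\left(S{\left(-4,-5 \right)},K{\left(2 \right)} \right)} + 44 = - 11 \left(\left(4 - 4 + \frac{1}{3} \left(-5\right)\right) + 0\right) + 44 = - 11 \left(\left(4 - 4 - \frac{5}{3}\right) + 0\right) + 44 = - 11 \left(- \frac{5}{3} + 0\right) + 44 = \left(-11\right) \left(- \frac{5}{3}\right) + 44 = \frac{55}{3} + 44 = \frac{187}{3}$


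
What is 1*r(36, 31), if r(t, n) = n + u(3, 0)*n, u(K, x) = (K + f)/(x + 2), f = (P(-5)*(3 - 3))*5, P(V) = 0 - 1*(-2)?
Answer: 155/2 ≈ 77.500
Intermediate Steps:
P(V) = 2 (P(V) = 0 + 2 = 2)
f = 0 (f = (2*(3 - 3))*5 = (2*0)*5 = 0*5 = 0)
u(K, x) = K/(2 + x) (u(K, x) = (K + 0)/(x + 2) = K/(2 + x))
r(t, n) = 5*n/2 (r(t, n) = n + (3/(2 + 0))*n = n + (3/2)*n = n + (3*(1/2))*n = n + 3*n/2 = 5*n/2)
1*r(36, 31) = 1*((5/2)*31) = 1*(155/2) = 155/2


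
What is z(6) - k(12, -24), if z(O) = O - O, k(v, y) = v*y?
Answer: 288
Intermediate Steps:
z(O) = 0
z(6) - k(12, -24) = 0 - 12*(-24) = 0 - 1*(-288) = 0 + 288 = 288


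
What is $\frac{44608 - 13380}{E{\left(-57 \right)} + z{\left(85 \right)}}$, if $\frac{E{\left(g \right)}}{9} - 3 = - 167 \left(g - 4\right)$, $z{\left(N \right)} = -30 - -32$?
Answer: $\frac{7807}{22928} \approx 0.3405$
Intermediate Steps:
$z{\left(N \right)} = 2$ ($z{\left(N \right)} = -30 + 32 = 2$)
$E{\left(g \right)} = 6039 - 1503 g$ ($E{\left(g \right)} = 27 + 9 \left(- 167 \left(g - 4\right)\right) = 27 + 9 \left(- 167 \left(-4 + g\right)\right) = 27 + 9 \left(668 - 167 g\right) = 27 - \left(-6012 + 1503 g\right) = 6039 - 1503 g$)
$\frac{44608 - 13380}{E{\left(-57 \right)} + z{\left(85 \right)}} = \frac{44608 - 13380}{\left(6039 - -85671\right) + 2} = \frac{31228}{\left(6039 + 85671\right) + 2} = \frac{31228}{91710 + 2} = \frac{31228}{91712} = 31228 \cdot \frac{1}{91712} = \frac{7807}{22928}$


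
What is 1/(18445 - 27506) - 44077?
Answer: -399381698/9061 ≈ -44077.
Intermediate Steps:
1/(18445 - 27506) - 44077 = 1/(-9061) - 44077 = -1/9061 - 44077 = -399381698/9061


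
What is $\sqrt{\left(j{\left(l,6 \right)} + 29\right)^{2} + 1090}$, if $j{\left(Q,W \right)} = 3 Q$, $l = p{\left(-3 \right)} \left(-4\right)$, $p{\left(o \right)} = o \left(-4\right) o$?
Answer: $\sqrt{213611} \approx 462.18$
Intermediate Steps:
$p{\left(o \right)} = - 4 o^{2}$ ($p{\left(o \right)} = - 4 o o = - 4 o^{2}$)
$l = 144$ ($l = - 4 \left(-3\right)^{2} \left(-4\right) = \left(-4\right) 9 \left(-4\right) = \left(-36\right) \left(-4\right) = 144$)
$\sqrt{\left(j{\left(l,6 \right)} + 29\right)^{2} + 1090} = \sqrt{\left(3 \cdot 144 + 29\right)^{2} + 1090} = \sqrt{\left(432 + 29\right)^{2} + 1090} = \sqrt{461^{2} + 1090} = \sqrt{212521 + 1090} = \sqrt{213611}$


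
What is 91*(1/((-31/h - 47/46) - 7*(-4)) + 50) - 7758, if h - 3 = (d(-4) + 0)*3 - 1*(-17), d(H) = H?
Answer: -1047728/327 ≈ -3204.1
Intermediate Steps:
h = 8 (h = 3 + ((-4 + 0)*3 - 1*(-17)) = 3 + (-4*3 + 17) = 3 + (-12 + 17) = 3 + 5 = 8)
91*(1/((-31/h - 47/46) - 7*(-4)) + 50) - 7758 = 91*(1/((-31/8 - 47/46) - 7*(-4)) + 50) - 7758 = 91*(1/((-31*⅛ - 47*1/46) + 28) + 50) - 7758 = 91*(1/((-31/8 - 47/46) + 28) + 50) - 7758 = 91*(1/(-901/184 + 28) + 50) - 7758 = 91*(1/(4251/184) + 50) - 7758 = 91*(184/4251 + 50) - 7758 = 91*(212734/4251) - 7758 = 1489138/327 - 7758 = -1047728/327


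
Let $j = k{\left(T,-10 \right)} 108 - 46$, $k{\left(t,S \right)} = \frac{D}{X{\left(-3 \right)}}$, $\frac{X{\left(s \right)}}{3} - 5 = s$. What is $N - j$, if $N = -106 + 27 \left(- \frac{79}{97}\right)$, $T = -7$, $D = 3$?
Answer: $- \frac{13191}{97} \approx -135.99$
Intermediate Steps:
$X{\left(s \right)} = 15 + 3 s$
$k{\left(t,S \right)} = \frac{1}{2}$ ($k{\left(t,S \right)} = \frac{3}{15 + 3 \left(-3\right)} = \frac{3}{15 - 9} = \frac{3}{6} = 3 \cdot \frac{1}{6} = \frac{1}{2}$)
$j = 8$ ($j = \frac{1}{2} \cdot 108 - 46 = 54 - 46 = 8$)
$N = - \frac{12415}{97}$ ($N = -106 + 27 \left(\left(-79\right) \frac{1}{97}\right) = -106 + 27 \left(- \frac{79}{97}\right) = -106 - \frac{2133}{97} = - \frac{12415}{97} \approx -127.99$)
$N - j = - \frac{12415}{97} - 8 = - \frac{13191}{97}$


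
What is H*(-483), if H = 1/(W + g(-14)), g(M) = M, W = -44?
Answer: 483/58 ≈ 8.3276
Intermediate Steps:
H = -1/58 (H = 1/(-44 - 14) = 1/(-58) = -1/58 ≈ -0.017241)
H*(-483) = -1/58*(-483) = 483/58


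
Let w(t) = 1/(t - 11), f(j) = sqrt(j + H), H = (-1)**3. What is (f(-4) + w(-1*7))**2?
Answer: (1 - 18*I*sqrt(5))**2/324 ≈ -4.9969 - 0.24845*I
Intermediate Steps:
H = -1
f(j) = sqrt(-1 + j) (f(j) = sqrt(j - 1) = sqrt(-1 + j))
w(t) = 1/(-11 + t)
(f(-4) + w(-1*7))**2 = (sqrt(-1 - 4) + 1/(-11 - 1*7))**2 = (sqrt(-5) + 1/(-11 - 7))**2 = (I*sqrt(5) + 1/(-18))**2 = (I*sqrt(5) - 1/18)**2 = (-1/18 + I*sqrt(5))**2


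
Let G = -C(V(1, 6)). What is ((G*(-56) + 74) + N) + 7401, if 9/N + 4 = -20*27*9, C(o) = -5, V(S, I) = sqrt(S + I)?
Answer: 34996471/4864 ≈ 7195.0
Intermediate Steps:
V(S, I) = sqrt(I + S)
G = 5 (G = -1*(-5) = 5)
N = -9/4864 (N = 9/(-4 - 20*27*9) = 9/(-4 - 540*9) = 9/(-4 - 4860) = 9/(-4864) = 9*(-1/4864) = -9/4864 ≈ -0.0018503)
((G*(-56) + 74) + N) + 7401 = ((5*(-56) + 74) - 9/4864) + 7401 = ((-280 + 74) - 9/4864) + 7401 = (-206 - 9/4864) + 7401 = -1001993/4864 + 7401 = 34996471/4864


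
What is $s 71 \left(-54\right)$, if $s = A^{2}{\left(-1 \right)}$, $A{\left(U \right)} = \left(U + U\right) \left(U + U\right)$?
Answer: $-61344$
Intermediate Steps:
$A{\left(U \right)} = 4 U^{2}$ ($A{\left(U \right)} = 2 U 2 U = 4 U^{2}$)
$s = 16$ ($s = \left(4 \left(-1\right)^{2}\right)^{2} = \left(4 \cdot 1\right)^{2} = 4^{2} = 16$)
$s 71 \left(-54\right) = 16 \cdot 71 \left(-54\right) = 1136 \left(-54\right) = -61344$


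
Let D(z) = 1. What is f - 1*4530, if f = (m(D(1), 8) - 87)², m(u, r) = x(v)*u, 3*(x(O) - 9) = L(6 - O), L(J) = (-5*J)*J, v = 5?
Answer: 16351/9 ≈ 1816.8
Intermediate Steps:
L(J) = -5*J²
x(O) = 9 - 5*(6 - O)²/3 (x(O) = 9 + (-5*(6 - O)²)/3 = 9 - 5*(6 - O)²/3)
m(u, r) = 22*u/3 (m(u, r) = (9 - 5*(-6 + 5)²/3)*u = (9 - 5/3*(-1)²)*u = (9 - 5/3*1)*u = (9 - 5/3)*u = 22*u/3)
f = 57121/9 (f = ((22/3)*1 - 87)² = (22/3 - 87)² = (-239/3)² = 57121/9 ≈ 6346.8)
f - 1*4530 = 57121/9 - 1*4530 = 57121/9 - 4530 = 16351/9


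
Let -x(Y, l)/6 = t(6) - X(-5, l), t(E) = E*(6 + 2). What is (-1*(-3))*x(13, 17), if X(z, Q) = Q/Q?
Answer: -846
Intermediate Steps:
t(E) = 8*E (t(E) = E*8 = 8*E)
X(z, Q) = 1
x(Y, l) = -282 (x(Y, l) = -6*(8*6 - 1*1) = -6*(48 - 1) = -6*47 = -282)
(-1*(-3))*x(13, 17) = -1*(-3)*(-282) = 3*(-282) = -846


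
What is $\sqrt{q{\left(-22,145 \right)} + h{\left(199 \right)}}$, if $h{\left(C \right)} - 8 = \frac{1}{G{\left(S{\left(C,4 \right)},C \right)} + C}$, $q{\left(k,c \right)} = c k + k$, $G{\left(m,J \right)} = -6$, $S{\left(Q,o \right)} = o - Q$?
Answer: $\frac{13 i \sqrt{706187}}{193} \approx 56.604 i$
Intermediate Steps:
$q{\left(k,c \right)} = k + c k$
$h{\left(C \right)} = 8 + \frac{1}{-6 + C}$
$\sqrt{q{\left(-22,145 \right)} + h{\left(199 \right)}} = \sqrt{- 22 \left(1 + 145\right) + \frac{-47 + 8 \cdot 199}{-6 + 199}} = \sqrt{\left(-22\right) 146 + \frac{-47 + 1592}{193}} = \sqrt{-3212 + \frac{1}{193} \cdot 1545} = \sqrt{-3212 + \frac{1545}{193}} = \sqrt{- \frac{618371}{193}} = \frac{13 i \sqrt{706187}}{193}$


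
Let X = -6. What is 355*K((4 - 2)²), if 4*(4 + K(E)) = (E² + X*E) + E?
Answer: -1775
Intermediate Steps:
K(E) = -4 - 5*E/4 + E²/4 (K(E) = -4 + ((E² - 6*E) + E)/4 = -4 + (E² - 5*E)/4 = -4 + (-5*E/4 + E²/4) = -4 - 5*E/4 + E²/4)
355*K((4 - 2)²) = 355*(-4 - 5*(4 - 2)²/4 + ((4 - 2)²)²/4) = 355*(-4 - 5/4*2² + (2²)²/4) = 355*(-4 - 5/4*4 + (¼)*4²) = 355*(-4 - 5 + (¼)*16) = 355*(-4 - 5 + 4) = 355*(-5) = -1775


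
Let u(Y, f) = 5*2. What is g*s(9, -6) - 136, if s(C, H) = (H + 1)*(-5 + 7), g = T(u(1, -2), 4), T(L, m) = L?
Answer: -236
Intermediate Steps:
u(Y, f) = 10
g = 10
s(C, H) = 2 + 2*H (s(C, H) = (1 + H)*2 = 2 + 2*H)
g*s(9, -6) - 136 = 10*(2 + 2*(-6)) - 136 = 10*(2 - 12) - 136 = 10*(-10) - 136 = -100 - 136 = -236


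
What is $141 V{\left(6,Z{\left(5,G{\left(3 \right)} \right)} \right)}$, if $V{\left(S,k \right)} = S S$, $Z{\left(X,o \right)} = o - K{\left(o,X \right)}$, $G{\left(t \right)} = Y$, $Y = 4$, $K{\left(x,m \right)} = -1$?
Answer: $5076$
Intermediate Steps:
$G{\left(t \right)} = 4$
$Z{\left(X,o \right)} = 1 + o$ ($Z{\left(X,o \right)} = o - -1 = o + 1 = 1 + o$)
$V{\left(S,k \right)} = S^{2}$
$141 V{\left(6,Z{\left(5,G{\left(3 \right)} \right)} \right)} = 141 \cdot 6^{2} = 141 \cdot 36 = 5076$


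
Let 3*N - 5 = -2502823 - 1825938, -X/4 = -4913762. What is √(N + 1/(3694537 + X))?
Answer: I*√786683758499930651115/23349585 ≈ 1201.2*I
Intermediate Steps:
X = 19655048 (X = -4*(-4913762) = 19655048)
N = -4328756/3 (N = 5/3 + (-2502823 - 1825938)/3 = 5/3 + (⅓)*(-4328761) = 5/3 - 4328761/3 = -4328756/3 ≈ -1.4429e+6)
√(N + 1/(3694537 + X)) = √(-4328756/3 + 1/(3694537 + 19655048)) = √(-4328756/3 + 1/23349585) = √(-33691552055419/23349585) = I*√786683758499930651115/23349585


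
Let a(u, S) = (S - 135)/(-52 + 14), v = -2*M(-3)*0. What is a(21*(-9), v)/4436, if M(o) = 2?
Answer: 135/168568 ≈ 0.00080086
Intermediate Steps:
v = 0 (v = -2*2*0 = -4*0 = 0)
a(u, S) = 135/38 - S/38 (a(u, S) = (-135 + S)/(-38) = (-135 + S)*(-1/38) = 135/38 - S/38)
a(21*(-9), v)/4436 = (135/38 - 1/38*0)/4436 = (135/38 + 0)*(1/4436) = (135/38)*(1/4436) = 135/168568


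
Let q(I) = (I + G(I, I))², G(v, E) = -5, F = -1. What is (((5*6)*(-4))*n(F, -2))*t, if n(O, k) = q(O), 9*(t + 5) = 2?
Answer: 20640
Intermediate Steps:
t = -43/9 (t = -5 + (⅑)*2 = -5 + 2/9 = -43/9 ≈ -4.7778)
q(I) = (-5 + I)² (q(I) = (I - 5)² = (-5 + I)²)
n(O, k) = (-5 + O)²
(((5*6)*(-4))*n(F, -2))*t = (((5*6)*(-4))*(-5 - 1)²)*(-43/9) = ((30*(-4))*(-6)²)*(-43/9) = -120*36*(-43/9) = -4320*(-43/9) = 20640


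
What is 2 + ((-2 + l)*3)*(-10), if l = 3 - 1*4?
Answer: 92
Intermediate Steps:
l = -1 (l = 3 - 4 = -1)
2 + ((-2 + l)*3)*(-10) = 2 + ((-2 - 1)*3)*(-10) = 2 - 3*3*(-10) = 2 - 9*(-10) = 2 + 90 = 92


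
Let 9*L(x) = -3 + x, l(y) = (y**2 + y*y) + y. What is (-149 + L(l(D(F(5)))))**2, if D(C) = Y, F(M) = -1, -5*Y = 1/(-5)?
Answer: 78394960081/3515625 ≈ 22299.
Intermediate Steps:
Y = 1/25 (Y = -1/5/(-5) = -1/5*(-1/5) = 1/25 ≈ 0.040000)
D(C) = 1/25
l(y) = y + 2*y**2 (l(y) = (y**2 + y**2) + y = 2*y**2 + y = y + 2*y**2)
L(x) = -1/3 + x/9 (L(x) = (-3 + x)/9 = -1/3 + x/9)
(-149 + L(l(D(F(5)))))**2 = (-149 + (-1/3 + ((1 + 2*(1/25))/25)/9))**2 = (-149 + (-1/3 + ((1 + 2/25)/25)/9))**2 = (-149 + (-1/3 + ((1/25)*(27/25))/9))**2 = (-149 + (-1/3 + (1/9)*(27/625)))**2 = (-149 + (-1/3 + 3/625))**2 = (-149 - 616/1875)**2 = (-279991/1875)**2 = 78394960081/3515625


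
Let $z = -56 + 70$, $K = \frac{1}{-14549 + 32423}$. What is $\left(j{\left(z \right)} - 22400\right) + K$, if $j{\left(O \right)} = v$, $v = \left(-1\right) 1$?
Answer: $- \frac{400395473}{17874} \approx -22401.0$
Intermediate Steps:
$K = \frac{1}{17874} \approx 5.5947 \cdot 10^{-5}$
$z = 14$
$v = -1$
$j{\left(O \right)} = -1$
$\left(j{\left(z \right)} - 22400\right) + K = \left(-1 - 22400\right) + \frac{1}{17874} = -22401 + \frac{1}{17874} = - \frac{400395473}{17874}$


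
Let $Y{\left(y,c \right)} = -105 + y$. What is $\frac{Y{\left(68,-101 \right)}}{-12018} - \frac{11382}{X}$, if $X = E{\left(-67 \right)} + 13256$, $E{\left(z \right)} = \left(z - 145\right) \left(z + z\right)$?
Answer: $- \frac{1610087}{5960928} \approx -0.27011$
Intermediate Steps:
$E{\left(z \right)} = 2 z \left(-145 + z\right)$ ($E{\left(z \right)} = \left(-145 + z\right) 2 z = 2 z \left(-145 + z\right)$)
$X = 41664$ ($X = 2 \left(-67\right) \left(-145 - 67\right) + 13256 = 2 \left(-67\right) \left(-212\right) + 13256 = 28408 + 13256 = 41664$)
$\frac{Y{\left(68,-101 \right)}}{-12018} - \frac{11382}{X} = \frac{-105 + 68}{-12018} - \frac{11382}{41664} = \left(-37\right) \left(- \frac{1}{12018}\right) - \frac{271}{992} = \frac{37}{12018} - \frac{271}{992} = - \frac{1610087}{5960928}$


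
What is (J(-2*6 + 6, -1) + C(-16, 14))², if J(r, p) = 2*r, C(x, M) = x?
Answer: 784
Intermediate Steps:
(J(-2*6 + 6, -1) + C(-16, 14))² = (2*(-2*6 + 6) - 16)² = (2*(-12 + 6) - 16)² = (2*(-6) - 16)² = (-12 - 16)² = (-28)² = 784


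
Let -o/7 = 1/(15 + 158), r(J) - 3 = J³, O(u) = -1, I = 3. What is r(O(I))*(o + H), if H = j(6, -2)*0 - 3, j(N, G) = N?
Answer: -1052/173 ≈ -6.0809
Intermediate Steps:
r(J) = 3 + J³
o = -7/173 (o = -7/(15 + 158) = -7/173 ≈ -0.040462)
H = -3 (H = 6*0 - 3 = 0 - 3 = -3)
r(O(I))*(o + H) = (3 + (-1)³)*(-7/173 - 3) = (3 - 1)*(-526/173) = 2*(-526/173) = -1052/173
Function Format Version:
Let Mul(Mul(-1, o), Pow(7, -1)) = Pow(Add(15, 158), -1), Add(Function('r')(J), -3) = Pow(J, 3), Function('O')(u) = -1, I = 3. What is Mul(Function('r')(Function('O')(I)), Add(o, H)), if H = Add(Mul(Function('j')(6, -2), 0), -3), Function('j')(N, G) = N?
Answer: Rational(-1052, 173) ≈ -6.0809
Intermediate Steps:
Function('r')(J) = Add(3, Pow(J, 3))
o = Rational(-7, 173) (o = Mul(-7, Pow(Add(15, 158), -1)) = Mul(-7, Pow(173, -1)) = Mul(-7, Rational(1, 173)) = Rational(-7, 173) ≈ -0.040462)
H = -3 (H = Add(Mul(6, 0), -3) = Add(0, -3) = -3)
Mul(Function('r')(Function('O')(I)), Add(o, H)) = Mul(Add(3, Pow(-1, 3)), Add(Rational(-7, 173), -3)) = Mul(Add(3, -1), Rational(-526, 173)) = Mul(2, Rational(-526, 173)) = Rational(-1052, 173)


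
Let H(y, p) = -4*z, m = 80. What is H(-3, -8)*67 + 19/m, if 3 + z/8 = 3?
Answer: 19/80 ≈ 0.23750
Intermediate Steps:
z = 0 (z = -24 + 8*3 = -24 + 24 = 0)
H(y, p) = 0 (H(y, p) = -4*0 = 0)
H(-3, -8)*67 + 19/m = 0*67 + 19/80 = 0 + 19*(1/80) = 0 + 19/80 = 19/80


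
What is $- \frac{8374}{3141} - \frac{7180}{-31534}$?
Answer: $- \frac{120756668}{49524147} \approx -2.4383$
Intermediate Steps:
$- \frac{8374}{3141} - \frac{7180}{-31534} = \left(-8374\right) \frac{1}{3141} - - \frac{3590}{15767} = - \frac{8374}{3141} + \frac{3590}{15767} = - \frac{120756668}{49524147}$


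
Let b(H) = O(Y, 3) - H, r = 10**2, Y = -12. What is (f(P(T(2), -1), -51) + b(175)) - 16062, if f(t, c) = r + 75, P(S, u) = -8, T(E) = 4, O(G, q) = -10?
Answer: -16072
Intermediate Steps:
r = 100
b(H) = -10 - H
f(t, c) = 175 (f(t, c) = 100 + 75 = 175)
(f(P(T(2), -1), -51) + b(175)) - 16062 = (175 + (-10 - 1*175)) - 16062 = (175 + (-10 - 175)) - 16062 = (175 - 185) - 16062 = -10 - 16062 = -16072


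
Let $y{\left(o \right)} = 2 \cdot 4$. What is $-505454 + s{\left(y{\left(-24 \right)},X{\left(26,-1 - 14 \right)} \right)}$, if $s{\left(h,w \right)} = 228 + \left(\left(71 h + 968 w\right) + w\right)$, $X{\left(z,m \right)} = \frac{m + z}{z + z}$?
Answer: $- \frac{26231557}{52} \approx -5.0445 \cdot 10^{5}$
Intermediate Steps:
$X{\left(z,m \right)} = \frac{m + z}{2 z}$
$y{\left(o \right)} = 8$
$s{\left(h,w \right)} = 228 + 71 h + 969 w$ ($s{\left(h,w \right)} = 228 + \left(71 h + 969 w\right) = 228 + 71 h + 969 w$)
$-505454 + s{\left(y{\left(-24 \right)},X{\left(26,-1 - 14 \right)} \right)} = -505454 + \left(228 + 71 \cdot 8 + 969 \frac{\left(-1 - 14\right) + 26}{2 \cdot 26}\right) = -505454 + \left(228 + 568 + 969 \cdot \frac{1}{2} \cdot \frac{1}{26} \left(-15 + 26\right)\right) = -505454 + \left(228 + 568 + 969 \cdot \frac{1}{2} \cdot \frac{1}{26} \cdot 11\right) = -505454 + \left(228 + 568 + 969 \cdot \frac{11}{52}\right) = -505454 + \left(228 + 568 + \frac{10659}{52}\right) = -505454 + \frac{52051}{52} = - \frac{26231557}{52}$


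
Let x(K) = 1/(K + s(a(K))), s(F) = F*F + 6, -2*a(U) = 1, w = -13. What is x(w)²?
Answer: 16/729 ≈ 0.021948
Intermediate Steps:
a(U) = -½ (a(U) = -½*1 = -½)
s(F) = 6 + F² (s(F) = F² + 6 = 6 + F²)
x(K) = 1/(25/4 + K) (x(K) = 1/(K + (6 + (-½)²)) = 1/(K + (6 + ¼)) = 1/(K + 25/4) = 1/(25/4 + K))
x(w)² = (4/(25 + 4*(-13)))² = (4/(25 - 52))² = (4/(-27))² = (4*(-1/27))² = (-4/27)² = 16/729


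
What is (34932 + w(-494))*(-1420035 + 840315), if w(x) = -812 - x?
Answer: -20066428080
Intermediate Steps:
(34932 + w(-494))*(-1420035 + 840315) = (34932 + (-812 - 1*(-494)))*(-1420035 + 840315) = (34932 + (-812 + 494))*(-579720) = (34932 - 318)*(-579720) = 34614*(-579720) = -20066428080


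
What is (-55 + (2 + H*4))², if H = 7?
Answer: 625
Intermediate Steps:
(-55 + (2 + H*4))² = (-55 + (2 + 7*4))² = (-55 + (2 + 28))² = (-55 + 30)² = (-25)² = 625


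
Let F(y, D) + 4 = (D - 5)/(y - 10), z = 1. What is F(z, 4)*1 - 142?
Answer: -1313/9 ≈ -145.89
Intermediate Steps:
F(y, D) = -4 + (-5 + D)/(-10 + y) (F(y, D) = -4 + (D - 5)/(y - 10) = -4 + (-5 + D)/(-10 + y))
F(z, 4)*1 - 142 = ((35 + 4 - 4*1)/(-10 + 1))*1 - 142 = ((35 + 4 - 4)/(-9))*1 - 142 = -1/9*35*1 - 142 = -35/9*1 - 142 = -35/9 - 142 = -1313/9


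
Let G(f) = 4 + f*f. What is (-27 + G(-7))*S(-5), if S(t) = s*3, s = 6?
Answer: 468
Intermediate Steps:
S(t) = 18 (S(t) = 6*3 = 18)
G(f) = 4 + f**2
(-27 + G(-7))*S(-5) = (-27 + (4 + (-7)**2))*18 = (-27 + (4 + 49))*18 = (-27 + 53)*18 = 26*18 = 468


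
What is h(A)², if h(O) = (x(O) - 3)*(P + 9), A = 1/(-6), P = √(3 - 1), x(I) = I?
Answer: 29963/36 + 361*√2/2 ≈ 1087.6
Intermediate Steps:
P = √2 ≈ 1.4142
A = -⅙ ≈ -0.16667
h(O) = (-3 + O)*(9 + √2) (h(O) = (O - 3)*(√2 + 9) = (-3 + O)*(9 + √2))
h(A)² = (-27 - 3*√2 + 9*(-⅙) - √2/6)² = (-27 - 3*√2 - 3/2 - √2/6)² = (-57/2 - 19*√2/6)²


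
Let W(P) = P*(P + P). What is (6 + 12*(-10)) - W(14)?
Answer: -506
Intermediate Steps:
W(P) = 2*P² (W(P) = P*(2*P) = 2*P²)
(6 + 12*(-10)) - W(14) = (6 + 12*(-10)) - 2*14² = (6 - 120) - 2*196 = -114 - 1*392 = -114 - 392 = -506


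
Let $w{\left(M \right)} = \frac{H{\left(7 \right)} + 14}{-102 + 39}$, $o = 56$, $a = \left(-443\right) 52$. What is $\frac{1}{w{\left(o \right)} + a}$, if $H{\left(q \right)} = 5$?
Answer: $- \frac{63}{1451287} \approx -4.341 \cdot 10^{-5}$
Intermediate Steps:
$a = -23036$
$w{\left(M \right)} = - \frac{19}{63}$ ($w{\left(M \right)} = \frac{5 + 14}{-102 + 39} = \frac{19}{-63} = 19 \left(- \frac{1}{63}\right) = - \frac{19}{63}$)
$\frac{1}{w{\left(o \right)} + a} = \frac{1}{- \frac{19}{63} - 23036} = \frac{1}{- \frac{1451287}{63}} = - \frac{63}{1451287}$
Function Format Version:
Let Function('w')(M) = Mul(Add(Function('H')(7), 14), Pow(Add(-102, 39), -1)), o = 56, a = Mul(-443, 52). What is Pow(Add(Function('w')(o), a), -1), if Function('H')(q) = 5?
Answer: Rational(-63, 1451287) ≈ -4.3410e-5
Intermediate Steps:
a = -23036
Function('w')(M) = Rational(-19, 63) (Function('w')(M) = Mul(Add(5, 14), Pow(Add(-102, 39), -1)) = Mul(19, Pow(-63, -1)) = Mul(19, Rational(-1, 63)) = Rational(-19, 63))
Pow(Add(Function('w')(o), a), -1) = Pow(Add(Rational(-19, 63), -23036), -1) = Pow(Rational(-1451287, 63), -1) = Rational(-63, 1451287)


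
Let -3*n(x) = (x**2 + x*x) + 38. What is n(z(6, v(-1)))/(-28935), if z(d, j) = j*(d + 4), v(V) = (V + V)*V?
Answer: 838/86805 ≈ 0.0096538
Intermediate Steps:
v(V) = 2*V**2 (v(V) = (2*V)*V = 2*V**2)
z(d, j) = j*(4 + d)
n(x) = -38/3 - 2*x**2/3 (n(x) = -((x**2 + x*x) + 38)/3 = -((x**2 + x**2) + 38)/3 = -(2*x**2 + 38)/3 = -(38 + 2*x**2)/3 = -38/3 - 2*x**2/3)
n(z(6, v(-1)))/(-28935) = (-38/3 - 2*4*(4 + 6)**2/3)/(-28935) = (-38/3 - 2*((2*1)*10)**2/3)*(-1/28935) = (-38/3 - 2*(2*10)**2/3)*(-1/28935) = (-38/3 - 2/3*20**2)*(-1/28935) = (-38/3 - 2/3*400)*(-1/28935) = (-38/3 - 800/3)*(-1/28935) = -838/3*(-1/28935) = 838/86805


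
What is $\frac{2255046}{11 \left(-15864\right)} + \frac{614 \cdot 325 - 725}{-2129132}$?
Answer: $- \frac{100749715789}{7740459386} \approx -13.016$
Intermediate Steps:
$\frac{2255046}{11 \left(-15864\right)} + \frac{614 \cdot 325 - 725}{-2129132} = \frac{2255046}{-174504} + \left(199550 - 725\right) \left(- \frac{1}{2129132}\right) = 2255046 \left(- \frac{1}{174504}\right) + 198825 \left(- \frac{1}{2129132}\right) = - \frac{375841}{29084} - \frac{198825}{2129132} = - \frac{100749715789}{7740459386}$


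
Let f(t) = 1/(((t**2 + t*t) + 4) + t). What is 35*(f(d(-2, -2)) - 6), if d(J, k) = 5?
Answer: -12355/59 ≈ -209.41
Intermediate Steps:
f(t) = 1/(4 + t + 2*t**2) (f(t) = 1/(((t**2 + t**2) + 4) + t) = 1/((2*t**2 + 4) + t) = 1/((4 + 2*t**2) + t) = 1/(4 + t + 2*t**2))
35*(f(d(-2, -2)) - 6) = 35*(1/(4 + 5 + 2*5**2) - 6) = 35*(1/(4 + 5 + 2*25) - 6) = 35*(1/(4 + 5 + 50) - 6) = 35*(1/59 - 6) = 35*(-353/59) = -12355/59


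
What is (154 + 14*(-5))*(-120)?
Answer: -10080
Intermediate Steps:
(154 + 14*(-5))*(-120) = (154 - 70)*(-120) = 84*(-120) = -10080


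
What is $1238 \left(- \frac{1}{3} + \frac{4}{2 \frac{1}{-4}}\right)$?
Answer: $- \frac{30950}{3} \approx -10317.0$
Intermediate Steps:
$1238 \left(- \frac{1}{3} + \frac{4}{2 \frac{1}{-4}}\right) = 1238 \left(\left(-1\right) \frac{1}{3} + \frac{4}{2 \left(- \frac{1}{4}\right)}\right) = 1238 \left(- \frac{1}{3} + \frac{4}{- \frac{1}{2}}\right) = 1238 \left(- \frac{1}{3} + 4 \left(-2\right)\right) = 1238 \left(- \frac{1}{3} - 8\right) = 1238 \left(- \frac{25}{3}\right) = - \frac{30950}{3}$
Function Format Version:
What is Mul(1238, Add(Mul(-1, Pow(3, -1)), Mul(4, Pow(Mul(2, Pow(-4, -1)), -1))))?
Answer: Rational(-30950, 3) ≈ -10317.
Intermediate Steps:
Mul(1238, Add(Mul(-1, Pow(3, -1)), Mul(4, Pow(Mul(2, Pow(-4, -1)), -1)))) = Mul(1238, Add(Mul(-1, Rational(1, 3)), Mul(4, Pow(Mul(2, Rational(-1, 4)), -1)))) = Mul(1238, Add(Rational(-1, 3), Mul(4, Pow(Rational(-1, 2), -1)))) = Mul(1238, Add(Rational(-1, 3), Mul(4, -2))) = Mul(1238, Add(Rational(-1, 3), -8)) = Mul(1238, Rational(-25, 3)) = Rational(-30950, 3)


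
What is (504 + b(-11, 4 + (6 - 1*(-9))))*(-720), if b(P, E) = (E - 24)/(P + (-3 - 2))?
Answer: -363105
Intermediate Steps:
b(P, E) = (-24 + E)/(-5 + P) (b(P, E) = (-24 + E)/(P - 5) = (-24 + E)/(-5 + P))
(504 + b(-11, 4 + (6 - 1*(-9))))*(-720) = (504 + (-24 + (4 + (6 - 1*(-9))))/(-5 - 11))*(-720) = (504 + (-24 + (4 + (6 + 9)))/(-16))*(-720) = (504 - (-24 + (4 + 15))/16)*(-720) = (504 - (-24 + 19)/16)*(-720) = (504 - 1/16*(-5))*(-720) = (504 + 5/16)*(-720) = (8069/16)*(-720) = -363105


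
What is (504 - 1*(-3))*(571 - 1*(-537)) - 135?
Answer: 561621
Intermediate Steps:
(504 - 1*(-3))*(571 - 1*(-537)) - 135 = (504 + 3)*(571 + 537) - 135 = 507*1108 - 135 = 561756 - 135 = 561621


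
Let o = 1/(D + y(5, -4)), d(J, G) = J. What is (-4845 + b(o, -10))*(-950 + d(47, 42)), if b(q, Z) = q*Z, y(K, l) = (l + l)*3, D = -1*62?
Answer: 4374930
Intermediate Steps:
D = -62
y(K, l) = 6*l (y(K, l) = (2*l)*3 = 6*l)
o = -1/86 (o = 1/(-62 + 6*(-4)) = 1/(-62 - 24) = 1/(-86) = -1/86 ≈ -0.011628)
b(q, Z) = Z*q
(-4845 + b(o, -10))*(-950 + d(47, 42)) = (-4845 - 10*(-1/86))*(-950 + 47) = (-4845 + 5/43)*(-903) = -208330/43*(-903) = 4374930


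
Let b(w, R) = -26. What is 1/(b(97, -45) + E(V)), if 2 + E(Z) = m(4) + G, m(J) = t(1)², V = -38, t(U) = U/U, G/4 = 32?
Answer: 1/101 ≈ 0.0099010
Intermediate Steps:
G = 128 (G = 4*32 = 128)
t(U) = 1
m(J) = 1 (m(J) = 1² = 1)
E(Z) = 127 (E(Z) = -2 + (1 + 128) = -2 + 129 = 127)
1/(b(97, -45) + E(V)) = 1/(-26 + 127) = 1/101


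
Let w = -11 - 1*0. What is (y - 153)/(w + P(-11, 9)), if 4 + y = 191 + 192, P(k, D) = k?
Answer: -113/11 ≈ -10.273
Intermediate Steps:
y = 379 (y = -4 + (191 + 192) = -4 + 383 = 379)
w = -11 (w = -11 + 0 = -11)
(y - 153)/(w + P(-11, 9)) = (379 - 153)/(-11 - 11) = 226/(-22) = 226*(-1/22) = -113/11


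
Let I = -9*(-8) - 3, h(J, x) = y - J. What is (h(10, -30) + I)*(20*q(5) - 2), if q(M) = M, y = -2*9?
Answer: 4018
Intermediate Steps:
y = -18
h(J, x) = -18 - J
I = 69 (I = 72 - 3 = 69)
(h(10, -30) + I)*(20*q(5) - 2) = ((-18 - 1*10) + 69)*(20*5 - 2) = ((-18 - 10) + 69)*(100 - 2) = (-28 + 69)*98 = 41*98 = 4018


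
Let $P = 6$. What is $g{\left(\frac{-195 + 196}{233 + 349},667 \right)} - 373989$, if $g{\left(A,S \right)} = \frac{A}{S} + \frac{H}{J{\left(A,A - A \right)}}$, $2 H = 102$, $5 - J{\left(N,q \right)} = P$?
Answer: $- \frac{145200083759}{388194} \approx -3.7404 \cdot 10^{5}$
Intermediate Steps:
$J{\left(N,q \right)} = -1$ ($J{\left(N,q \right)} = 5 - 6 = -1$)
$H = 51$ ($H = \frac{1}{2} \cdot 102 = 51$)
$g{\left(A,S \right)} = -51 + \frac{A}{S}$ ($g{\left(A,S \right)} = \frac{A}{S} + \frac{51}{-1} = \frac{A}{S} + 51 \left(-1\right) = \frac{A}{S} - 51 = -51 + \frac{A}{S}$)
$g{\left(\frac{-195 + 196}{233 + 349},667 \right)} - 373989 = \left(-51 + \frac{\left(-195 + 196\right) \frac{1}{233 + 349}}{667}\right) - 373989 = \left(-51 + 1 \cdot \frac{1}{582} \cdot \frac{1}{667}\right) - 373989 = \left(-51 + \frac{1}{582} \cdot \frac{1}{667}\right) - 373989 = \left(-51 + \frac{1}{388194}\right) - 373989 = - \frac{19797893}{388194} - 373989 = - \frac{145200083759}{388194}$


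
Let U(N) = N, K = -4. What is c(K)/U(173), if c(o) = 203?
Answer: 203/173 ≈ 1.1734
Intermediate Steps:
c(K)/U(173) = 203/173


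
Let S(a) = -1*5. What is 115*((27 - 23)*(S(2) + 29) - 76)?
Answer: 2300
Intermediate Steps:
S(a) = -5
115*((27 - 23)*(S(2) + 29) - 76) = 115*((27 - 23)*(-5 + 29) - 76) = 115*(4*24 - 76) = 115*(96 - 76) = 115*20 = 2300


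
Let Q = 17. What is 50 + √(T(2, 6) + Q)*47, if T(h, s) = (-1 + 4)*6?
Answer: 50 + 47*√35 ≈ 328.06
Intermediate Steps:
T(h, s) = 18 (T(h, s) = 3*6 = 18)
50 + √(T(2, 6) + Q)*47 = 50 + √(18 + 17)*47 = 50 + √35*47 = 50 + 47*√35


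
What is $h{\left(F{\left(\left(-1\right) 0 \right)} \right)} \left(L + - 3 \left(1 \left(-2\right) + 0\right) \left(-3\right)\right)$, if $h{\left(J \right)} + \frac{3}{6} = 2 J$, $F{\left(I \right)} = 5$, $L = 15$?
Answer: $- \frac{57}{2} \approx -28.5$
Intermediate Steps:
$h{\left(J \right)} = - \frac{1}{2} + 2 J$
$h{\left(F{\left(\left(-1\right) 0 \right)} \right)} \left(L + - 3 \left(1 \left(-2\right) + 0\right) \left(-3\right)\right) = \left(- \frac{1}{2} + 2 \cdot 5\right) \left(15 + - 3 \left(1 \left(-2\right) + 0\right) \left(-3\right)\right) = \left(- \frac{1}{2} + 10\right) \left(15 + - 3 \left(-2 + 0\right) \left(-3\right)\right) = \frac{19 \left(15 + \left(-3\right) \left(-2\right) \left(-3\right)\right)}{2} = \frac{19 \left(15 + 6 \left(-3\right)\right)}{2} = \frac{19 \left(15 - 18\right)}{2} = \frac{19}{2} \left(-3\right) = - \frac{57}{2}$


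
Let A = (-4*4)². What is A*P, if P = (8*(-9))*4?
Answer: -73728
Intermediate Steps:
A = 256 (A = (-16)² = 256)
P = -288 (P = -72*4 = -288)
A*P = 256*(-288) = -73728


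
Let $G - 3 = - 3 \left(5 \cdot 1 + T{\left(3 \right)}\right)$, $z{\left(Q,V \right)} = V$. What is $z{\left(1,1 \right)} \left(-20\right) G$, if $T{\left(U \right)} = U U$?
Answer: $780$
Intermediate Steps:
$T{\left(U \right)} = U^{2}$
$G = -39$ ($G = 3 - 3 \left(5 \cdot 1 + 3^{2}\right) = 3 - 3 \left(5 + 9\right) = 3 - 42 = -39$)
$z{\left(1,1 \right)} \left(-20\right) G = 1 \left(-20\right) \left(-39\right) = \left(-20\right) \left(-39\right) = 780$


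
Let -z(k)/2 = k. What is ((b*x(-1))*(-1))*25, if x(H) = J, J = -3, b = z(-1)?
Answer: 150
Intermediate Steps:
z(k) = -2*k
b = 2 (b = -2*(-1) = 2)
x(H) = -3
((b*x(-1))*(-1))*25 = ((2*(-3))*(-1))*25 = -6*(-1)*25 = 6*25 = 150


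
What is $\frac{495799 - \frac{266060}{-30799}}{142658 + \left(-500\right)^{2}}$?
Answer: $\frac{5090126487}{4031157914} \approx 1.2627$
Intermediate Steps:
$\frac{495799 - \frac{266060}{-30799}}{142658 + \left(-500\right)^{2}} = \frac{495799 - - \frac{266060}{30799}}{142658 + 250000} = \frac{495799 + \frac{266060}{30799}}{392658} = \frac{15270379461}{30799} \cdot \frac{1}{392658} = \frac{5090126487}{4031157914}$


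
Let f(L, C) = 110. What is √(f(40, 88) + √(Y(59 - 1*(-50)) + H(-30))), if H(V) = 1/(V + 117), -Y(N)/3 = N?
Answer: √(832590 + 348*I*√154686)/87 ≈ 10.523 + 0.85919*I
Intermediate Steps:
Y(N) = -3*N
H(V) = 1/(117 + V)
√(f(40, 88) + √(Y(59 - 1*(-50)) + H(-30))) = √(110 + √(-3*(59 - 1*(-50)) + 1/(117 - 30))) = √(110 + √(-3*(59 + 50) + 1/87)) = √(110 + √(-3*109 + 1/87)) = √(110 + √(-327 + 1/87)) = √(110 + √(-28448/87)) = √(110 + 4*I*√154686/87)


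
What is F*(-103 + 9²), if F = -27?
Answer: 594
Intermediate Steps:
F*(-103 + 9²) = -27*(-103 + 9²) = -27*(-103 + 81) = -27*(-22) = 594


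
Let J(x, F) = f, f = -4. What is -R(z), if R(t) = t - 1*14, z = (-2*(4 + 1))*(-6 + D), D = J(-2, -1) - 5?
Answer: -136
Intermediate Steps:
J(x, F) = -4
D = -9 (D = -4 - 5 = -9)
z = 150 (z = (-2*(4 + 1))*(-6 - 9) = -2*5*(-15) = -10*(-15) = 150)
R(t) = -14 + t (R(t) = t - 14 = -14 + t)
-R(z) = -(-14 + 150) = -1*136 = -136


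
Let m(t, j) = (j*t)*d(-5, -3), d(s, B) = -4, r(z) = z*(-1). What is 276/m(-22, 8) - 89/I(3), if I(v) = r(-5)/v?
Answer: -46647/880 ≈ -53.008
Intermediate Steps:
r(z) = -z
m(t, j) = -4*j*t (m(t, j) = (j*t)*(-4) = -4*j*t)
I(v) = 5/v (I(v) = (-1*(-5))/v = 5/v)
276/m(-22, 8) - 89/I(3) = 276/((-4*8*(-22))) - 89/(5/3) = 276/704 - 89/(5*(⅓)) = 276*(1/704) - 89/5/3 = 69/176 - 89*⅗ = 69/176 - 267/5 = -46647/880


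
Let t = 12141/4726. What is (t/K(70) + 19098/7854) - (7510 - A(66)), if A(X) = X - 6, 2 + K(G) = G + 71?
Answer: -376714783757/50582378 ≈ -7447.5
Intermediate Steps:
t = 12141/4726 (t = 12141*(1/4726) = 12141/4726 ≈ 2.5690)
K(G) = 69 + G (K(G) = -2 + (G + 71) = -2 + (71 + G) = 69 + G)
A(X) = -6 + X
(t/K(70) + 19098/7854) - (7510 - A(66)) = (12141/(4726*(69 + 70)) + 19098/7854) - (7510 - (-6 + 66)) = ((12141/4726)/139 + 19098*(1/7854)) - (7510 - 1*60) = ((12141/4726)*(1/139) + 3183/1309) - (7510 - 60) = (12141/656914 + 3183/1309) - 1*7450 = 123932343/50582378 - 7450 = -376714783757/50582378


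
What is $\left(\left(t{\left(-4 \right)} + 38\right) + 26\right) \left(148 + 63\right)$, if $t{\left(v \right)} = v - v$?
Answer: $13504$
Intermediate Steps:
$t{\left(v \right)} = 0$
$\left(\left(t{\left(-4 \right)} + 38\right) + 26\right) \left(148 + 63\right) = \left(\left(0 + 38\right) + 26\right) \left(148 + 63\right) = \left(38 + 26\right) 211 = 64 \cdot 211 = 13504$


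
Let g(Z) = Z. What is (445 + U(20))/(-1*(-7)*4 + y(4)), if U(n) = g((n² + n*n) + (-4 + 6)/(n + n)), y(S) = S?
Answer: 24901/640 ≈ 38.908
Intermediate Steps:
U(n) = 1/n + 2*n² (U(n) = (n² + n*n) + (-4 + 6)/(n + n) = (n² + n²) + 2/((2*n)) = 2*n² + 2*(1/(2*n)) = 2*n² + 1/n = 1/n + 2*n²)
(445 + U(20))/(-1*(-7)*4 + y(4)) = (445 + (1 + 2*20³)/20)/(-1*(-7)*4 + 4) = (445 + (1 + 2*8000)/20)/(7*4 + 4) = (445 + (1 + 16000)/20)/(28 + 4) = (445 + (1/20)*16001)/32 = (445 + 16001/20)*(1/32) = (24901/20)*(1/32) = 24901/640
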